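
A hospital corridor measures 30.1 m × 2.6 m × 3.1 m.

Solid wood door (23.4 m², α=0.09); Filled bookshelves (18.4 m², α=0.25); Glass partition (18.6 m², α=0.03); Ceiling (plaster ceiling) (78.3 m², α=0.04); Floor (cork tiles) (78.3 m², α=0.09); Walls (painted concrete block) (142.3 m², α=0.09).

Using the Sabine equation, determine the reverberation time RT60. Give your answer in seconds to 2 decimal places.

1.29 s

A = Σ Sᵢαᵢ = 23.4×0.09 + 18.4×0.25 + 18.6×0.03 + 78.3×0.04 + 78.3×0.09 + 142.3×0.09 = 30.250 sabins.
Volume V = 30.1 × 2.6 × 3.1 = 242.606 m³.
RT60 = 0.161 · V / A = 0.161 × 242.606 / 30.250 = 1.29 s.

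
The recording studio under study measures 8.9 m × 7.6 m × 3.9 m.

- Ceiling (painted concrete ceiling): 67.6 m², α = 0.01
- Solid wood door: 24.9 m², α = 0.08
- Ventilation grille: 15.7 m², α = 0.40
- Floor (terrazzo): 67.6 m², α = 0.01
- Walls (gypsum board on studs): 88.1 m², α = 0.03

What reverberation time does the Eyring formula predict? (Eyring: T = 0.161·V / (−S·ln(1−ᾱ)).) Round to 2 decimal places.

3.38 seconds

Total surface area S = 67.6 + 24.9 + 15.7 + 67.6 + 88.1 = 263.9 m².
Σ(Sᵢαᵢ) = 67.6×0.01 + 24.9×0.08 + 15.7×0.40 + 67.6×0.01 + 88.1×0.03 = 12.267.
ᾱ = 12.267 / 263.9 = 0.0465.
Eyring denominator: −S ln(1−ᾱ) = 12.566.
V = 8.9 × 7.6 × 3.9 = 263.796 m³.
RT60 = 0.161 × 263.796 / 12.566 = 3.38 s.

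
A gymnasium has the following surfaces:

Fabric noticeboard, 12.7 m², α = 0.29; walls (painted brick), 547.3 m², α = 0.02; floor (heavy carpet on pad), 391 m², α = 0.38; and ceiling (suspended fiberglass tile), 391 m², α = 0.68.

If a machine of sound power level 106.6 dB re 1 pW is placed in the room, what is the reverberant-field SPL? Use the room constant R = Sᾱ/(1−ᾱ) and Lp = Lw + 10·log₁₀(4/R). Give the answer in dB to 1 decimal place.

Σ(Sᵢαᵢ) = 12.7·0.29 + 547.3·0.02 + 391·0.38 + 391·0.68 = 429.089; total area S = 1342.0 m².
ᾱ = 0.3197, so room constant R = A/(1−ᾱ) = 630.735 m².
Lp = 106.6 + 10·log₁₀(4/630.735) = 106.6 + (-21.98) = 84.6 dB.

84.6 dB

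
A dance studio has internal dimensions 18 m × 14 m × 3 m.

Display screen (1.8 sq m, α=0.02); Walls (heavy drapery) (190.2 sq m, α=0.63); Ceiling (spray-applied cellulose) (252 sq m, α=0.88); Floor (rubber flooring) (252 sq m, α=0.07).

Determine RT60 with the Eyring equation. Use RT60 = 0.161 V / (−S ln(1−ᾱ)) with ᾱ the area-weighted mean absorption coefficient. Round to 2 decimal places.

S = Σ Sᵢ = 696.0 sq m.
Σ(Sᵢαᵢ) = 1.8·0.02 + 190.2·0.63 + 252·0.88 + 252·0.07 = 359.262.
ᾱ = 359.262 / 696.0 = 0.5162.
Eyring denominator: −S ln(1−ᾱ) = 505.354.
V = 18 × 14 × 3 = 756 m³.
RT60 = 0.161 × 756 / 505.354 = 0.24 s.

0.24 seconds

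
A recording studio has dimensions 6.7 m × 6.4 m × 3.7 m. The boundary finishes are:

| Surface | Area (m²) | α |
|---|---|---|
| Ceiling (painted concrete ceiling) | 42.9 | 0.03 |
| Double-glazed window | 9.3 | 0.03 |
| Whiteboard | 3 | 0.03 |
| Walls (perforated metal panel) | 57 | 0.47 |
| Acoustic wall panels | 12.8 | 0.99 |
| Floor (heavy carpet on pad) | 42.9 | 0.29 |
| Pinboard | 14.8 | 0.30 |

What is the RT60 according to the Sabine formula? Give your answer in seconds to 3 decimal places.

0.440 s

Total absorption A = 42.9*0.03 + 9.3*0.03 + 3*0.03 + 57*0.47 + 12.8*0.99 + 42.9*0.29 + 14.8*0.30
  = 1.287 + 0.279 + 0.090 + 26.790 + 12.672 + 12.441 + 4.440 = 57.999 m² sabins.
Room volume: 158.656 m³.
Sabine: RT60 = 0.161 × 158.656 / 57.999 = 0.440 s.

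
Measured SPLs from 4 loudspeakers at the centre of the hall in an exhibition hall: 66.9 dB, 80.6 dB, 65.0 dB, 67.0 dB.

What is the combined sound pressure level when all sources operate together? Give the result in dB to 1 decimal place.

81.1 dB

Sum in the linear (power) domain: Σ 10^(Lᵢ/10) = 10^(66.9/10) + 10^(80.6/10) + 10^(65.0/10) + 10^(67.0/10) = 1.279e+08.
Combined level = 10 log₁₀(1.279e+08) = 81.1 dB.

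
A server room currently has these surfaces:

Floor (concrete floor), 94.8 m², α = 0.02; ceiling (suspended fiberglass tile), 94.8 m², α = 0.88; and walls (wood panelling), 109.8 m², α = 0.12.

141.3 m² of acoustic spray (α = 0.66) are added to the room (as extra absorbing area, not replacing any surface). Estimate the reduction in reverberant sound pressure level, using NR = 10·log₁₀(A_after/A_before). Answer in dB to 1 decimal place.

Total absorption A_before = 94.8·0.02 + 94.8·0.88 + 109.8·0.12
  = 1.896 + 83.424 + 13.176 = 98.496 m² sabins.
Added absorption = 141.3 × 0.66 = 93.258 sabins.
A_after = 98.496 + 93.258 = 191.754 sabins.
Reduction = 10 log₁₀(A_after/A_before) = 10 log₁₀(1.9468) = 2.9 dB.

2.9 dB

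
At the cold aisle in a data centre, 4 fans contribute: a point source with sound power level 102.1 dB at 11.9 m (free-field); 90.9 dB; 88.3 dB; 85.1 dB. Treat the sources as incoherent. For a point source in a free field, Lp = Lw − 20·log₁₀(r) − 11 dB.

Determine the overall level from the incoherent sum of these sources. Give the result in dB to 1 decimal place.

93.5 dB

Source at 11.9 m: Lp = 102.1 − 20·log₁₀(11.9) − 11 = 69.6 dB.
Sum in the linear (power) domain: Σ 10^(Lᵢ/10) = 10^(69.6/10) + 10^(90.9/10) + 10^(88.3/10) + 10^(85.1/10) = 2.239e+09.
Combined level = 10 log₁₀(2.239e+09) = 93.5 dB.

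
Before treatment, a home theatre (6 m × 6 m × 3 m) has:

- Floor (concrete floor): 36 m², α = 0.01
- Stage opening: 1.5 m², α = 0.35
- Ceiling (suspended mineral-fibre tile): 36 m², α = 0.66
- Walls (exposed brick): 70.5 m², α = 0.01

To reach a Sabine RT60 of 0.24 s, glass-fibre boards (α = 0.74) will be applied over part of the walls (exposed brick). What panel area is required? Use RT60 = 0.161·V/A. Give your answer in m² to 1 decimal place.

Equivalent absorption area: A₁ = 36*0.01 + 1.5*0.35 + 36*0.66 + 70.5*0.01 = 25.350 m².
Required A₂ = 0.161·108/0.24 = 72.450 sabins.
Absorption to add: 72.450 − 25.350 = 47.100 sabins.
Net gain per m²: Δα = 0.74 − 0.01 = 0.73.
Panel area = 47.100 / 0.73 = 64.5 m².

64.5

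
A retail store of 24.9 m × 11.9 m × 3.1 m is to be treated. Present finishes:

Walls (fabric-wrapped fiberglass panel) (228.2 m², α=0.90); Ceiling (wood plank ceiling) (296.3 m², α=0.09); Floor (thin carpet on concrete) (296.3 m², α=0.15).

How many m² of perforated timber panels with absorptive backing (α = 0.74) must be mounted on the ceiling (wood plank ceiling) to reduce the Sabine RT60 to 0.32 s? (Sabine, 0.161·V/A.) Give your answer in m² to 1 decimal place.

285.6

Total absorption A₁ = 228.2*0.90 + 296.3*0.09 + 296.3*0.15
  = 205.380 + 26.667 + 44.445 = 276.492 m² sabins.
V = 918.561 m³. Target absorption A₂ = 0.161 × 918.561 / 0.32 = 462.151 sabins.
ΔA needed = 462.151 − 276.492 = 185.659 sabins.
Net gain per m²: Δα = 0.74 − 0.09 = 0.65.
Area = ΔA/Δα = 185.659/0.65 = 285.6 m².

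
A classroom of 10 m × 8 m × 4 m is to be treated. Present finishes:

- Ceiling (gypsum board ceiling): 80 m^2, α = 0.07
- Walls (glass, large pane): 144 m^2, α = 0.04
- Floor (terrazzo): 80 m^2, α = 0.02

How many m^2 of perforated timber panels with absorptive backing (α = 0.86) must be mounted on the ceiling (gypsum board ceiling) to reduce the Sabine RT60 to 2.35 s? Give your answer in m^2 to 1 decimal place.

Equivalent absorption area: A₁ = 80×0.07 + 144×0.04 + 80×0.02 = 12.960 m^2.
Required A₂ = 0.161·320/2.35 = 21.923 sabins.
ΔA needed = 21.923 − 12.960 = 8.963 sabins.
Each m^2 of panel replacing the ceiling (gypsum board ceiling) adds (0.86 − 0.07) = 0.79 sabins.
Area = ΔA/Δα = 8.963/0.79 = 11.3 m^2.

11.3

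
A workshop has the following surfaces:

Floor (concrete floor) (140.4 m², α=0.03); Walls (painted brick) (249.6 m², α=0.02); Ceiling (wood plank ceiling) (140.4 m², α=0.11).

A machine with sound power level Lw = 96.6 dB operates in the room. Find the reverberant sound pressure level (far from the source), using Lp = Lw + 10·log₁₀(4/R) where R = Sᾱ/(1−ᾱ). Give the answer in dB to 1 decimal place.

88.5 dB

A = 24.648 sabins; S = 530.4 m².
ᾱ = 0.0465, so room constant R = A/(1−ᾱ) = 25.850 m².
Lp = 96.6 + 10·log₁₀(4/25.850) = 96.6 + (-8.10) = 88.5 dB.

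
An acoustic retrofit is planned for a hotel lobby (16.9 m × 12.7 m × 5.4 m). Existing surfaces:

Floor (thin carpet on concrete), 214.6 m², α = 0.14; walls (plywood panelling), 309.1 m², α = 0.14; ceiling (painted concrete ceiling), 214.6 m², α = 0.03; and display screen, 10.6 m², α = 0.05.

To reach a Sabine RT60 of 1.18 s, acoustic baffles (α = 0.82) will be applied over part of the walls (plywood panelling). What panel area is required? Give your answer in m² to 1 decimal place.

114.5

Summing Sᵢαᵢ: 30.044 + 43.274 + 6.438 + 0.530 → A₁ = 80.286 sabins.
Required A₂ = 0.161·1159.002/1.18 = 158.135 sabins.
Absorption to add: 158.135 − 80.286 = 77.849 sabins.
Each m² of panel replacing the walls (plywood panelling) adds (0.82 − 0.14) = 0.68 sabins.
Panel area = 77.849 / 0.68 = 114.5 m².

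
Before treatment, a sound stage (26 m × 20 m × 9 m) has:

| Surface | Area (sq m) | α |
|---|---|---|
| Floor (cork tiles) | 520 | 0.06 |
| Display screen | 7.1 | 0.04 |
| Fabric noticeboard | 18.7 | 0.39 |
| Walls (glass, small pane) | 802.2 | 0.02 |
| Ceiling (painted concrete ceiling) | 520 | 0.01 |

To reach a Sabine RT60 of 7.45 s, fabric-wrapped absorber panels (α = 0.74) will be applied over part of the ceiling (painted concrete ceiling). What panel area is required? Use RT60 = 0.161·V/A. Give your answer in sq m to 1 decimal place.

A₁ = Σ Sᵢαᵢ = 520·0.06 + 7.1·0.04 + 18.7·0.39 + 802.2·0.02 + 520·0.01 = 60.021 sabins.
V = 4680 m³. Target absorption A₂ = 0.161 × 4680 / 7.45 = 101.138 sabins.
Absorption to add: 101.138 − 60.021 = 41.117 sabins.
Net gain per sq m: Δα = 0.74 − 0.01 = 0.73.
Area = ΔA/Δα = 41.117/0.73 = 56.3 sq m.

56.3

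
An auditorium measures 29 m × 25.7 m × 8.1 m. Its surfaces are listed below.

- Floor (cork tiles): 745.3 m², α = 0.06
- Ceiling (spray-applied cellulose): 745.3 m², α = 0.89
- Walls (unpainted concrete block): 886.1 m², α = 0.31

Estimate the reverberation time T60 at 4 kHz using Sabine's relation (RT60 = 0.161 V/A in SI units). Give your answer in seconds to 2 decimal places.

0.99 sec

Total absorption A = 745.3*0.06 + 745.3*0.89 + 886.1*0.31
  = 44.718 + 663.317 + 274.691 = 982.726 m² sabins.
Volume V = 29 × 25.7 × 8.1 = 6036.93 m³.
T = 0.161 V/A = 0.161·6036.93/982.726 = 0.99 s.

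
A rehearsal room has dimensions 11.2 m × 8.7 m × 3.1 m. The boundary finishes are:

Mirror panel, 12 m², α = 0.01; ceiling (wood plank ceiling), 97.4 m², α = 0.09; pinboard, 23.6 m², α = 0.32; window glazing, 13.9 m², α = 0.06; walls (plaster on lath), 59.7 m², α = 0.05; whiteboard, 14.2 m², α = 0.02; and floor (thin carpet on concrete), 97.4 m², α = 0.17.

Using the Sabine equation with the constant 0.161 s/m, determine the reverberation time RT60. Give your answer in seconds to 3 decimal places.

1.311 sec

Equivalent absorption area: A = 12×0.01 + 97.4×0.09 + 23.6×0.32 + 13.9×0.06 + 59.7×0.05 + 14.2×0.02 + 97.4×0.17 = 37.099 m².
Volume V = 11.2 × 8.7 × 3.1 = 302.064 m³.
RT60 = 0.161 · V / A = 0.161 × 302.064 / 37.099 = 1.311 s.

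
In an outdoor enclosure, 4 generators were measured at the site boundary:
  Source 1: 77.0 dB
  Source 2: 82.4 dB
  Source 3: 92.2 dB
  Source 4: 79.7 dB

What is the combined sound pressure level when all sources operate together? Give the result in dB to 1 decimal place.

Σ 10^(Lᵢ/10) = 1.977e+09.
Combined level = 10 log₁₀(1.977e+09) = 93.0 dB.

93.0 dB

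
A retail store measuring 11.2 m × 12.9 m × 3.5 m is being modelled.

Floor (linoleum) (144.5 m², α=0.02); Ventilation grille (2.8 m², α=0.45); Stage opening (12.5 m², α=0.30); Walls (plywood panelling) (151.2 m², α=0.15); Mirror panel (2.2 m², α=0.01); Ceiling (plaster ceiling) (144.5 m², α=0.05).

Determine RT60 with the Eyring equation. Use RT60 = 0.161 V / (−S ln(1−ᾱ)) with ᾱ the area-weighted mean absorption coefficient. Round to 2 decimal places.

2.06 sec

S = Σ Sᵢ = 457.7 m².
Σ(Sᵢαᵢ) = 144.5·0.02 + 2.8·0.45 + 12.5·0.30 + 151.2·0.15 + 2.2·0.01 + 144.5·0.05 = 37.827.
ᾱ = 37.827 / 457.7 = 0.0826.
Eyring denominator: −S ln(1−ᾱ) = 39.459.
V = 11.2 × 12.9 × 3.5 = 505.68 m³.
RT60 = 0.161 × 505.68 / 39.459 = 2.06 s.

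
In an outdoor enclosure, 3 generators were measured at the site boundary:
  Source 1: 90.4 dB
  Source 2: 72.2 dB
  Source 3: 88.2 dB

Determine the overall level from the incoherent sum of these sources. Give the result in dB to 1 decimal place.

92.5 dB

Converting to relative power and adding: 10^(90.4/10) + 10^(72.2/10) + 10^(88.2/10) = 1.774e+09.
Back to dB: 10·log₁₀ Σ = 92.5 dB.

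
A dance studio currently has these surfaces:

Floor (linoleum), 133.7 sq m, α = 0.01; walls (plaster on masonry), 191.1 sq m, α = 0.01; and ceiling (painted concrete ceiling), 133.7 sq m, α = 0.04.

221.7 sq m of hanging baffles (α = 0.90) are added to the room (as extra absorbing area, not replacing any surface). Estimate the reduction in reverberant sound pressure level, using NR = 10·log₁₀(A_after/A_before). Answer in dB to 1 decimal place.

13.8 dB

Equivalent absorption area: A_before = 133.7·0.01 + 191.1·0.01 + 133.7·0.04 = 8.596 sq m.
Treatment contributes 221.7·0.90 = 199.530 sabins.
New total A_after = 208.126 sabins.
Reduction = 10 log₁₀(A_after/A_before) = 10 log₁₀(24.2120) = 13.8 dB.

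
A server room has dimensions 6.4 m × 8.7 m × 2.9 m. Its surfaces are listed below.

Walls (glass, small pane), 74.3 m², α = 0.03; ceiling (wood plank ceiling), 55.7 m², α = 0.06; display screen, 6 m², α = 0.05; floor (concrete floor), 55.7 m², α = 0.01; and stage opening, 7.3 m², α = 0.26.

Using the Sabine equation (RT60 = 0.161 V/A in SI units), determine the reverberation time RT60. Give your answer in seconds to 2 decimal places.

A = Σ Sᵢαᵢ = 74.3·0.03 + 55.7·0.06 + 6·0.05 + 55.7·0.01 + 7.3·0.26 = 8.326 sabins.
Volume V = 6.4 × 8.7 × 2.9 = 161.472 m³.
Sabine: RT60 = 0.161 × 161.472 / 8.326 = 3.12 s.

3.12 s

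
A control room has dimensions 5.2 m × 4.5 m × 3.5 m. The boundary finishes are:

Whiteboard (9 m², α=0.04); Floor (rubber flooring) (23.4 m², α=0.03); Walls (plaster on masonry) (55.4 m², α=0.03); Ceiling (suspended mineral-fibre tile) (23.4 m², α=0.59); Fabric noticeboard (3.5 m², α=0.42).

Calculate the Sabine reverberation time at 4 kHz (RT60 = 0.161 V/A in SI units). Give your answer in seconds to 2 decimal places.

Equivalent absorption area: A = 9×0.04 + 23.4×0.03 + 55.4×0.03 + 23.4×0.59 + 3.5×0.42 = 18.000 m².
Room volume: 81.9 m³.
Sabine: RT60 = 0.161 × 81.9 / 18.000 = 0.73 s.

0.73 s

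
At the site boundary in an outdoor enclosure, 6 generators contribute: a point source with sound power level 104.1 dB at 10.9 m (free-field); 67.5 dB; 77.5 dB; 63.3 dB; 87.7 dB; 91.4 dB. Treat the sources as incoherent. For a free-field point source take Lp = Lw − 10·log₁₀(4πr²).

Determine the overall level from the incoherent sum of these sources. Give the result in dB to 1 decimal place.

Source at 10.9 m: Lp = 104.1 − 10·log₁₀(4π·10.9²) = 104.1 − 10·log₁₀(1493.010) = 72.4 dB.
Sum in the linear (power) domain: Σ 10^(Lᵢ/10) = 10^(72.4/10) + 10^(67.5/10) + 10^(77.5/10) + 10^(63.3/10) + 10^(87.7/10) + 10^(91.4/10) = 2.051e+09.
Combined level = 10 log₁₀(2.051e+09) = 93.1 dB.

93.1 dB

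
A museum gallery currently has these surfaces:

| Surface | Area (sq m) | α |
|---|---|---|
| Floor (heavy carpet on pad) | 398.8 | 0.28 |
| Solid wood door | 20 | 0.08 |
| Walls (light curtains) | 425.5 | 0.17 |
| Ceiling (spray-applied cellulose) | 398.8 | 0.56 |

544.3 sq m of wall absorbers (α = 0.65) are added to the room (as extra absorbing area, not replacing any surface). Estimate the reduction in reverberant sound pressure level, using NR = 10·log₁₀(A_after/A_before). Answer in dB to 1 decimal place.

Total absorption A_before = 398.8·0.28 + 20·0.08 + 425.5·0.17 + 398.8·0.56
  = 111.664 + 1.600 + 72.335 + 223.328 = 408.927 sq m sabins.
Added absorption = 544.3 × 0.65 = 353.795 sabins.
New total A_after = 762.722 sabins.
NR = 10·log₁₀(762.722/408.927) = 2.7 dB.

2.7 dB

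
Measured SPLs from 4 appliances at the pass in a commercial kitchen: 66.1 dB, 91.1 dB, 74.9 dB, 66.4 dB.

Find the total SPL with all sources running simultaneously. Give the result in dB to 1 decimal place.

Σ 10^(Lᵢ/10) = 1.328e+09.
Combined level = 10 log₁₀(1.328e+09) = 91.2 dB.

91.2 dB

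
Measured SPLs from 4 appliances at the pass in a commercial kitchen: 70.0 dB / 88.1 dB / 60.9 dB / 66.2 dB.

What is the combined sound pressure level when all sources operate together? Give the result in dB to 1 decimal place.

Sum in the linear (power) domain: Σ 10^(Lᵢ/10) = 10^(70.0/10) + 10^(88.1/10) + 10^(60.9/10) + 10^(66.2/10) = 6.611e+08.
Combined level = 10 log₁₀(6.611e+08) = 88.2 dB.

88.2 dB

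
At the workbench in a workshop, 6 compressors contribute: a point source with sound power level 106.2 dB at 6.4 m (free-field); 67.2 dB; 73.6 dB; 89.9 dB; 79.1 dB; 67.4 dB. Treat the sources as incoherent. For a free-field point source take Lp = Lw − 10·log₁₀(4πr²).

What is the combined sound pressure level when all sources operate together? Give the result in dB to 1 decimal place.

90.7 dB

Source at 6.4 m: Lp = 106.2 − 10·log₁₀(4π·6.4²) = 106.2 − 10·log₁₀(514.719) = 79.1 dB.
Σ 10^(Lᵢ/10) = 1.173e+09.
Back to dB: 10·log₁₀ Σ = 90.7 dB.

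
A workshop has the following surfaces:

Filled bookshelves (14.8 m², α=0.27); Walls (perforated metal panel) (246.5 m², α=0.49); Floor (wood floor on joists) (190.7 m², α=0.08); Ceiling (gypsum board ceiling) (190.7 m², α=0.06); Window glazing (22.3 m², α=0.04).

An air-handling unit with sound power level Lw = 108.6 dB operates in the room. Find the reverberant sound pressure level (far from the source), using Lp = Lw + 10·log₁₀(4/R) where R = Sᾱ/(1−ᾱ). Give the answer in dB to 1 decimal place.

Σ(Sᵢαᵢ) = 14.8×0.27 + 246.5×0.49 + 190.7×0.08 + 190.7×0.06 + 22.3×0.04 = 152.371; total area S = 665.0 m².
ᾱ = 152.371/665.0 = 0.2291; R = Sᾱ/(1−ᾱ) = 152.371/(1−0.2291) = 197.653 m².
Lp = Lw + 10 log₁₀(4/R) = 108.6 -16.94 = 91.7 dB.

91.7 dB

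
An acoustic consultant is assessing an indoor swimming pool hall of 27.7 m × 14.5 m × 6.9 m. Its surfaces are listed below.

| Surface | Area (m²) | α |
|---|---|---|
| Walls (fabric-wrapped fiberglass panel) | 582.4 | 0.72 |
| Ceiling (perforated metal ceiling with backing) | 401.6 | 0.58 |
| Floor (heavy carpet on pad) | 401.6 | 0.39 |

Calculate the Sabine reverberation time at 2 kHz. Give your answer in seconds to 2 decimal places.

Summing Sᵢαᵢ: 419.328 + 232.928 + 156.624 → A = 808.880 sabins.
V = 27.7·14.5·6.9 = 2771.385 m³.
T = 0.161 V/A = 0.161·2771.385/808.880 = 0.55 s.

0.55 s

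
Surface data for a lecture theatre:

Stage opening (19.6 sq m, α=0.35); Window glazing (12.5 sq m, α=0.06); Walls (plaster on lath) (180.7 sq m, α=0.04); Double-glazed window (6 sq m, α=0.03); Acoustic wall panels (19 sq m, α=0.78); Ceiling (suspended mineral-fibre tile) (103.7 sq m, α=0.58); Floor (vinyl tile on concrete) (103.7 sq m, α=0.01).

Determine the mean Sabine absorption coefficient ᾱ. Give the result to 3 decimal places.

Total surface area S = 445.2 sq m.
A = 19.6·0.35 + 12.5·0.06 + 180.7·0.04 + 6·0.03 + 19·0.78 + 103.7·0.58 + 103.7·0.01 = 91.021 sabins.
ᾱ = A/S = 0.204.

0.204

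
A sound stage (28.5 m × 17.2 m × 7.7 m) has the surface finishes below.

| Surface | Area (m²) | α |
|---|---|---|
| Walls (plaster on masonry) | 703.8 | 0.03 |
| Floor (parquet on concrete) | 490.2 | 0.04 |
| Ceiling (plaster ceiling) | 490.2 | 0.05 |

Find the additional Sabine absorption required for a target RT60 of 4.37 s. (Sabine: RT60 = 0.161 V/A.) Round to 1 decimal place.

Summing Sᵢαᵢ: 21.114 + 19.608 + 24.510 → A₁ = 65.232 sabins.
For T = 4.37 s, need A₂ = 0.161·V/T = 0.161·3774.54/4.37 = 139.062 sabins.
Additional absorption ΔA = 139.062 − 65.232 = 73.8 sabins.

73.8 sabins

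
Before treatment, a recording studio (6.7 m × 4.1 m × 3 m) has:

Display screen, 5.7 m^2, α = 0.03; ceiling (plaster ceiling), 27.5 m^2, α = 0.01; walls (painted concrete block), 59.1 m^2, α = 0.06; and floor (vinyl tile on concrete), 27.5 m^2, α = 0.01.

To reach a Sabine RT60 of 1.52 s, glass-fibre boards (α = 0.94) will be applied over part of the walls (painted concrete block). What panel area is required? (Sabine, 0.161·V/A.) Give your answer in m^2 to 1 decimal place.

A₁ = Σ Sᵢαᵢ = 5.7*0.03 + 27.5*0.01 + 59.1*0.06 + 27.5*0.01 = 4.267 sabins.
Required A₂ = 0.161·82.41/1.52 = 8.729 sabins.
ΔA needed = 8.729 − 4.267 = 4.462 sabins.
Net gain per m^2: Δα = 0.94 − 0.06 = 0.88.
Area = ΔA/Δα = 4.462/0.88 = 5.1 m^2.

5.1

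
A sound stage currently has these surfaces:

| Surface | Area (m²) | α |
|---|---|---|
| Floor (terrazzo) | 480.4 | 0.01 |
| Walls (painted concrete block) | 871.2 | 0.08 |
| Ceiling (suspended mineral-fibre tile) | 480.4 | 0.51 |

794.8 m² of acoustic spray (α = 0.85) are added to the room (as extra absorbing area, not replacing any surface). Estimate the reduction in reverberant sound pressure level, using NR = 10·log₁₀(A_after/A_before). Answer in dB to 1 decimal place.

Summing Sᵢαᵢ: 4.804 + 69.696 + 245.004 → A_before = 319.504 sabins.
Added absorption = 794.8 × 0.85 = 675.580 sabins.
New total A_after = 995.084 sabins.
Reduction = 10 log₁₀(A_after/A_before) = 10 log₁₀(3.1145) = 4.9 dB.

4.9 dB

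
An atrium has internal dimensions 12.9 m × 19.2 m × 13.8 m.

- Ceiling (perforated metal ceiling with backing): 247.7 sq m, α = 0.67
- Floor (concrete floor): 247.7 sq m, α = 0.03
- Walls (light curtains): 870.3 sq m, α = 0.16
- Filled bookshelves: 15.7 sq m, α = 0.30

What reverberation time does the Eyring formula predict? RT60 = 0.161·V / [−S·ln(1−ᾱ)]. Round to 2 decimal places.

S = Σ Sᵢ = 1381.4 sq m.
Absorption A = 247.7×0.67 + 247.7×0.03 + 870.3×0.16 + 15.7×0.30 = 317.348 sabins.
Mean coefficient ᾱ = A/S = 0.2297.
Eyring denominator: −S ln(1−ᾱ) = 360.511.
V = 12.9 × 19.2 × 13.8 = 3417.984 m³.
T = 0.161·V/[−S·ln(1−ᾱ)] = 0.161·3417.984/360.511 = 1.53 s.

1.53 s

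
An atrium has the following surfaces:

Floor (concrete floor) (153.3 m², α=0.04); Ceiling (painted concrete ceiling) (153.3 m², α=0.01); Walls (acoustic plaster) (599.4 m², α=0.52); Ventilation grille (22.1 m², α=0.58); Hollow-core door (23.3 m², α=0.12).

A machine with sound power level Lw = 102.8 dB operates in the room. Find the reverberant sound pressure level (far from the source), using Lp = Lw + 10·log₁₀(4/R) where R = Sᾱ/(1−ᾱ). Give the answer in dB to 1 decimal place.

A = 334.967 sabins; S = 951.4 m².
ᾱ = 334.967/951.4 = 0.3521; R = Sᾱ/(1−ᾱ) = 334.967/(1−0.3521) = 517.004 m².
Lp = 102.8 + 10·log₁₀(4/517.004) = 102.8 + (-21.11) = 81.7 dB.

81.7 dB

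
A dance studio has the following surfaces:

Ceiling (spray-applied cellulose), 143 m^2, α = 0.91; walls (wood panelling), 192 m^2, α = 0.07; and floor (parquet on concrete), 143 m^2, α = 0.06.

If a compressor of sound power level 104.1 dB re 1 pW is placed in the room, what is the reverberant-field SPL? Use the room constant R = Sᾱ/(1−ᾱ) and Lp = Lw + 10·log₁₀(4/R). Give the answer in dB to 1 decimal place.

86.6 dB

Σ(Sᵢαᵢ) = 143×0.91 + 192×0.07 + 143×0.06 = 152.150; total area S = 478.0 m^2.
ᾱ = 0.3183, so room constant R = A/(1−ᾱ) = 223.192 m^2.
Lp = 104.1 + 10·log₁₀(4/223.192) = 104.1 + (-17.47) = 86.6 dB.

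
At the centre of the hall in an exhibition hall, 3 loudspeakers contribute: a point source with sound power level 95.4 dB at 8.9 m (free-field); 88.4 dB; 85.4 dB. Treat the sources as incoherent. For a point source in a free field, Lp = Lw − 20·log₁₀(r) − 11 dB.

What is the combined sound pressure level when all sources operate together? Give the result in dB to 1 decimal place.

90.2 dB

Source at 8.9 m: Lp = 95.4 − 20·log₁₀(8.9) − 11 = 65.4 dB.
Sum in the linear (power) domain: Σ 10^(Lᵢ/10) = 10^(65.4/10) + 10^(88.4/10) + 10^(85.4/10) = 1.042e+09.
Combined level = 10 log₁₀(1.042e+09) = 90.2 dB.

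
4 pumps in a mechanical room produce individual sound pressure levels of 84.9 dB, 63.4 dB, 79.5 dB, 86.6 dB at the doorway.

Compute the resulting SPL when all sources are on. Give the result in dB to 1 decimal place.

89.3 dB

Converting to relative power and adding: 10^(84.9/10) + 10^(63.4/10) + 10^(79.5/10) + 10^(86.6/10) = 8.574e+08.
Combined level = 10 log₁₀(8.574e+08) = 89.3 dB.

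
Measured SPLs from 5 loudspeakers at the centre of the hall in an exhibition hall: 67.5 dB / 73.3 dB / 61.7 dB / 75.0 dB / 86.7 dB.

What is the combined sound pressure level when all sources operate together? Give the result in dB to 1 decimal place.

Σ 10^(Lᵢ/10) = 5.278e+08.
Back to dB: 10·log₁₀ Σ = 87.2 dB.

87.2 dB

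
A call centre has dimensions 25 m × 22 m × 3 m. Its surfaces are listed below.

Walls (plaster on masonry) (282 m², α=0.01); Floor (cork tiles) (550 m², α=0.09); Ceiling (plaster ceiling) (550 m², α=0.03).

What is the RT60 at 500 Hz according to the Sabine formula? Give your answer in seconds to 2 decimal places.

Summing Sᵢαᵢ: 2.820 + 49.500 + 16.500 → A = 68.820 sabins.
V = 25·22·3 = 1650 m³.
RT60 = 0.161 · V / A = 0.161 × 1650 / 68.820 = 3.86 s.

3.86 seconds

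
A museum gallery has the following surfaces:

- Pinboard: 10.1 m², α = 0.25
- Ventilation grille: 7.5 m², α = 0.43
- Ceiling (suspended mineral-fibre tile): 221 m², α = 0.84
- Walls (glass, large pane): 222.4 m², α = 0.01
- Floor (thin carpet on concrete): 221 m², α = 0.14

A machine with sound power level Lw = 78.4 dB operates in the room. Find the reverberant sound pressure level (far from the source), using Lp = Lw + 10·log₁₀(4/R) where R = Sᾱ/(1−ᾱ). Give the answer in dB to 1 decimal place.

Σ(Sᵢαᵢ) = 10.1×0.25 + 7.5×0.43 + 221×0.84 + 222.4×0.01 + 221×0.14 = 224.554; total area S = 682.0 m².
ᾱ = 224.554/682.0 = 0.3293; R = Sᾱ/(1−ᾱ) = 224.554/(1−0.3293) = 334.805 m².
Lp = Lw + 10 log₁₀(4/R) = 78.4 -19.23 = 59.2 dB.

59.2 dB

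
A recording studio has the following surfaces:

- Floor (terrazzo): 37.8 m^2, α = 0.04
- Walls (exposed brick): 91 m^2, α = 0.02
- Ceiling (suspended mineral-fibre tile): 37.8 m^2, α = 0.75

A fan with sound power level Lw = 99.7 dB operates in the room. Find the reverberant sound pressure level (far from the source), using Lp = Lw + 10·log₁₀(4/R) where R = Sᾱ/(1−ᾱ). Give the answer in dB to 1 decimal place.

Σ(Sᵢαᵢ) = 37.8·0.04 + 91·0.02 + 37.8·0.75 = 31.682; total area S = 166.6 m^2.
ᾱ = 0.1902, so room constant R = A/(1−ᾱ) = 39.123 m^2.
Lp = 99.7 + 10·log₁₀(4/39.123) = 99.7 + (-9.90) = 89.8 dB.

89.8 dB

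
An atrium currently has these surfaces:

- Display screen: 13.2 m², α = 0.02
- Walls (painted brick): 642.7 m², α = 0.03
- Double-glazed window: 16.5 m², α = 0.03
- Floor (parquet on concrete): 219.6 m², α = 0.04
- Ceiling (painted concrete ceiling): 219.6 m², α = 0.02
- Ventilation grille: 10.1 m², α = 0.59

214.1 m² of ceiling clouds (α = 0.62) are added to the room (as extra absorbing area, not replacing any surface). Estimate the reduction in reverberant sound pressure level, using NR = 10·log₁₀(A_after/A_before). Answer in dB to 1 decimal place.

Total absorption A_before = 13.2*0.02 + 642.7*0.03 + 16.5*0.03 + 219.6*0.04 + 219.6*0.02 + 10.1*0.59
  = 0.264 + 19.281 + 0.495 + 8.784 + 4.392 + 5.959 = 39.175 m² sabins.
Added absorption = 214.1 × 0.62 = 132.742 sabins.
A_after = 39.175 + 132.742 = 171.917 sabins.
NR = 10·log₁₀(171.917/39.175) = 6.4 dB.

6.4 dB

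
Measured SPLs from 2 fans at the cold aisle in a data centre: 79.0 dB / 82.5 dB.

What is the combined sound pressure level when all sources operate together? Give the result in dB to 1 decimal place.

Σ 10^(Lᵢ/10) = 2.573e+08.
Combined level = 10 log₁₀(2.573e+08) = 84.1 dB.

84.1 dB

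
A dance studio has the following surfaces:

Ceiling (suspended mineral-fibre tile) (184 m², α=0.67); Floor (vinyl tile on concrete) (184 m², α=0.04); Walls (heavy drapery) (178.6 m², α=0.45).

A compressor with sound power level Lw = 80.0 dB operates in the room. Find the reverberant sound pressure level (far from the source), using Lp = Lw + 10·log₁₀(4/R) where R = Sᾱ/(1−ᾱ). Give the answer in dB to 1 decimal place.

A = 211.010 sabins; S = 546.6 m².
ᾱ = 211.010/546.6 = 0.3860; R = Sᾱ/(1−ᾱ) = 211.010/(1−0.3860) = 343.664 m².
Lp = Lw + 10 log₁₀(4/R) = 80.0 -19.34 = 60.7 dB.

60.7 dB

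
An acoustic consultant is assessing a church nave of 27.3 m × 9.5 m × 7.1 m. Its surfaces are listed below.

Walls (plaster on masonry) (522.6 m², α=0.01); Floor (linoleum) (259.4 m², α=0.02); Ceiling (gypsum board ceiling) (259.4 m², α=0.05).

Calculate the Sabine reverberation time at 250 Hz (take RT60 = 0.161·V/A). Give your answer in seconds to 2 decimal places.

12.68 s

Summing Sᵢαᵢ: 5.226 + 5.188 + 12.970 → A = 23.384 sabins.
Volume V = 27.3 × 9.5 × 7.1 = 1841.385 m³.
Sabine: RT60 = 0.161 × 1841.385 / 23.384 = 12.68 s.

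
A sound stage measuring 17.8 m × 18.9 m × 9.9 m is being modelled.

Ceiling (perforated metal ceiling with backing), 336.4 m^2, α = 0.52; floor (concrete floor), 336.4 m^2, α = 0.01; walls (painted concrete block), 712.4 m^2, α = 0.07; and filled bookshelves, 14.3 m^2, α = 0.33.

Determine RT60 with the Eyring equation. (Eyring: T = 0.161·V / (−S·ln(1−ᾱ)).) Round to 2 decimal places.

Total surface area S = 336.4 + 336.4 + 712.4 + 14.3 = 1399.5 m^2.
Σ(Sᵢαᵢ) = 336.4×0.52 + 336.4×0.01 + 712.4×0.07 + 14.3×0.33 = 232.879.
ᾱ = 232.879 / 1399.5 = 0.1664.
−S·ln(1−ᾱ) = −1399.5 × ln(1 − 0.1664) = 254.711.
V = 17.8 × 18.9 × 9.9 = 3330.558 m³.
RT60 = 0.161 × 3330.558 / 254.711 = 2.11 s.

2.11 s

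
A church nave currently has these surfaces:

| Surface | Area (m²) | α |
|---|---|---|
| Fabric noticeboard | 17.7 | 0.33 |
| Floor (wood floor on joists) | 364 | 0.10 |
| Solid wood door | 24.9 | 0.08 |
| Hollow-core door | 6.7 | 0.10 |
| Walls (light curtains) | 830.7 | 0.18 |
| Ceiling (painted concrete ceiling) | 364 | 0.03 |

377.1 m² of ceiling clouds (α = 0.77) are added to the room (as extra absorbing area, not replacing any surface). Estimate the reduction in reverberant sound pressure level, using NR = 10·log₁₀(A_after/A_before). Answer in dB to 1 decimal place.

Equivalent absorption area: A_before = 17.7*0.33 + 364*0.10 + 24.9*0.08 + 6.7*0.10 + 830.7*0.18 + 364*0.03 = 205.349 m².
Added absorption = 377.1 × 0.77 = 290.367 sabins.
New total A_after = 495.716 sabins.
Reduction = 10 log₁₀(A_after/A_before) = 10 log₁₀(2.4140) = 3.8 dB.

3.8 dB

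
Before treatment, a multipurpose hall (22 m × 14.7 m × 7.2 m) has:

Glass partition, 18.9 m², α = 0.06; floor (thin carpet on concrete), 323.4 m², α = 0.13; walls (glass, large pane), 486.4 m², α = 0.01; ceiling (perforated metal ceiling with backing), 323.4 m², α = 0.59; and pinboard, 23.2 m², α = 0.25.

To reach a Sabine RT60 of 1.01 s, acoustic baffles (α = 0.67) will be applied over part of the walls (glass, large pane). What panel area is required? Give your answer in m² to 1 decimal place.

A₁ = Σ Sᵢαᵢ = 18.9*0.06 + 323.4*0.13 + 486.4*0.01 + 323.4*0.59 + 23.2*0.25 = 244.646 sabins.
V = 2328.48 m³. Target absorption A₂ = 0.161 × 2328.48 / 1.01 = 371.174 sabins.
ΔA needed = 371.174 − 244.646 = 126.528 sabins.
Net gain per m²: Δα = 0.67 − 0.01 = 0.66.
Panel area = 126.528 / 0.66 = 191.7 m².

191.7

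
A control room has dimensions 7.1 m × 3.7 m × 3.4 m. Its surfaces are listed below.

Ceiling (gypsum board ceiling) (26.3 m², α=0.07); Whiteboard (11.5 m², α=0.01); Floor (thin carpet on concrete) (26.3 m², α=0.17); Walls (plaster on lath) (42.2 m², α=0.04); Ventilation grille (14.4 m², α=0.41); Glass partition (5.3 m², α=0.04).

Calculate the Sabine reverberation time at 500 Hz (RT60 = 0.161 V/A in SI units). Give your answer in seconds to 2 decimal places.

A = Σ Sᵢαᵢ = 26.3×0.07 + 11.5×0.01 + 26.3×0.17 + 42.2×0.04 + 14.4×0.41 + 5.3×0.04 = 14.231 sabins.
V = 7.1·3.7·3.4 = 89.318 m³.
RT60 = 0.161 · V / A = 0.161 × 89.318 / 14.231 = 1.01 s.

1.01 s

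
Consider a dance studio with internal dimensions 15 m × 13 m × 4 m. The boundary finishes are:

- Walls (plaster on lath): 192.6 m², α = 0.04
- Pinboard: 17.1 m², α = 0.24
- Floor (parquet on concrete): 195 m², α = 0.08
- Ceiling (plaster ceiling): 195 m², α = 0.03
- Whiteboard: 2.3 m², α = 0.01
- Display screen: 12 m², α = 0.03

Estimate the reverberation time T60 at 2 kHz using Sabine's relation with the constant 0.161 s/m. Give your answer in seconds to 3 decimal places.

Summing Sᵢαᵢ: 7.704 + 4.104 + 15.600 + 5.850 + 0.023 + 0.360 → A = 33.641 sabins.
V = 15·13·4 = 780 m³.
T = 0.161 V/A = 0.161·780/33.641 = 3.733 s.

3.733 seconds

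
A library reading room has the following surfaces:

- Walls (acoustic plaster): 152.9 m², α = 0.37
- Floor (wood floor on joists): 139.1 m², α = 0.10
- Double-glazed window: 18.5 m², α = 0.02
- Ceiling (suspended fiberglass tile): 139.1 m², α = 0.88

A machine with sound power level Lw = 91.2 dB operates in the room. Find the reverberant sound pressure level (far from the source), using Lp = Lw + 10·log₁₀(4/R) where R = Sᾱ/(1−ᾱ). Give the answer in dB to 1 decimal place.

71.9 dB

A = 193.261 sabins; S = 449.6 m².
ᾱ = 0.4299, so room constant R = A/(1−ᾱ) = 338.995 m².
Lp = Lw + 10 log₁₀(4/R) = 91.2 -19.28 = 71.9 dB.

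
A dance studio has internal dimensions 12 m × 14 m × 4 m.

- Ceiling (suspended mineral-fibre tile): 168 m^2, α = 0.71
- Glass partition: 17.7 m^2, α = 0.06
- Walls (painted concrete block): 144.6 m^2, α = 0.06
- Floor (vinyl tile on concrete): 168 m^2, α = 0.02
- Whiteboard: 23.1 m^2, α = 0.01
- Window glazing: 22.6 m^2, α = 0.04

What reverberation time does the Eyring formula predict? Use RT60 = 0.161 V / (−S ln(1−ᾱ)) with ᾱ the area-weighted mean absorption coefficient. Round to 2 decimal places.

0.71 sec

S = Σ Sᵢ = 544.0 m^2.
Σ(Sᵢαᵢ) = 168×0.71 + 17.7×0.06 + 144.6×0.06 + 168×0.02 + 23.1×0.01 + 22.6×0.04 = 133.513.
ᾱ = 133.513 / 544.0 = 0.2454.
Eyring denominator: −S ln(1−ᾱ) = 153.173.
V = 12 × 14 × 4 = 672 m³.
RT60 = 0.161 × 672 / 153.173 = 0.71 s.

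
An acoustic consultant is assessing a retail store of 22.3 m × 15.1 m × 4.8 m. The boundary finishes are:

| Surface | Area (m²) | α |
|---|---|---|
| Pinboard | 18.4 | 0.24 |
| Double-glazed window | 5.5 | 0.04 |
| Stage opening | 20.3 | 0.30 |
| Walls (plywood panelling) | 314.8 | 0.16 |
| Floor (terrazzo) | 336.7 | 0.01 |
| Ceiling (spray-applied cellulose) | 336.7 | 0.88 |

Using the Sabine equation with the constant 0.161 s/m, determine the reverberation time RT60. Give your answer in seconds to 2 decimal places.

0.72 s

Summing Sᵢαᵢ: 4.416 + 0.220 + 6.090 + 50.368 + 3.367 + 296.296 → A = 360.757 sabins.
Room volume: 1616.304 m³.
RT60 = 0.161 · V / A = 0.161 × 1616.304 / 360.757 = 0.72 s.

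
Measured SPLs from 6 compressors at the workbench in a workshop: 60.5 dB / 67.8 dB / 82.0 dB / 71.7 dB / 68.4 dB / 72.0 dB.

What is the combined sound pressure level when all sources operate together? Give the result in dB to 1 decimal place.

Converting to relative power and adding: 10^(60.5/10) + 10^(67.8/10) + 10^(82.0/10) + 10^(71.7/10) + 10^(68.4/10) + 10^(72.0/10) = 2.032e+08.
Back to dB: 10·log₁₀ Σ = 83.1 dB.

83.1 dB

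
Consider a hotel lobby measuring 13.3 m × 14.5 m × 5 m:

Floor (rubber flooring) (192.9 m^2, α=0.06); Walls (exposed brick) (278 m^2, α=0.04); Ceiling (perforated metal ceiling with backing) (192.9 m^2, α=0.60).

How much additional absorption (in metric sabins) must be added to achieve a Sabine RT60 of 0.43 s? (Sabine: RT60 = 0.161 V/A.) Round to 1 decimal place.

222.6 sabins

A₁ = Σ Sᵢαᵢ = 192.9*0.06 + 278*0.04 + 192.9*0.60 = 138.434 sabins.
V = 964.25 m³. Required absorption A₂ = 0.161 × 964.25 / 0.43 = 361.033 sabins.
Shortfall: 361.033 − 138.434 = 222.6 sabins.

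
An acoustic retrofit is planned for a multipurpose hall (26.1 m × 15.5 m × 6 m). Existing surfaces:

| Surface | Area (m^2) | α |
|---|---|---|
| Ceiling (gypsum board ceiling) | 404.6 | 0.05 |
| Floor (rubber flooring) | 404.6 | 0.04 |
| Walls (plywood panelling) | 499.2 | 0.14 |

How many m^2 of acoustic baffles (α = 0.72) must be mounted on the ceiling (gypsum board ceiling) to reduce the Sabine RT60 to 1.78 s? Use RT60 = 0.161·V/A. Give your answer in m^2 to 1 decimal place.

Total absorption A₁ = 404.6·0.05 + 404.6·0.04 + 499.2·0.14
  = 20.230 + 16.184 + 69.888 = 106.302 m^2 sabins.
Required A₂ = 0.161·2427.3/1.78 = 219.548 sabins.
ΔA needed = 219.548 − 106.302 = 113.246 sabins.
Net gain per m^2: Δα = 0.72 − 0.05 = 0.67.
Area = ΔA/Δα = 113.246/0.67 = 169.0 m^2.

169.0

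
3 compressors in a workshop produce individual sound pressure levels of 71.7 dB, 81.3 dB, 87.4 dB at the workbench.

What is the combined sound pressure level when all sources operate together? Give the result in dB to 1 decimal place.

Σ 10^(Lᵢ/10) = 6.992e+08.
L_total = 10·log₁₀(6.992e+08) = 88.4 dB.

88.4 dB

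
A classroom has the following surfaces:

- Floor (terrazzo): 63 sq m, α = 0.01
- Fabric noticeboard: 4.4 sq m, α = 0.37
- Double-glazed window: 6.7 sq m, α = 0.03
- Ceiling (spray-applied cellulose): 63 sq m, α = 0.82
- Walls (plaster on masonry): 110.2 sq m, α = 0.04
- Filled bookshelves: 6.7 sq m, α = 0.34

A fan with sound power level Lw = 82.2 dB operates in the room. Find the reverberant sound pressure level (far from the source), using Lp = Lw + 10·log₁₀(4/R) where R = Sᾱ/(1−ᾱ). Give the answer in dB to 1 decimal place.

69.2 dB

A = 60.805 sabins; S = 254.0 sq m.
ᾱ = 60.805/254.0 = 0.2394; R = Sᾱ/(1−ᾱ) = 60.805/(1−0.2394) = 79.943 sq m.
Lp = Lw + 10 log₁₀(4/R) = 82.2 -13.01 = 69.2 dB.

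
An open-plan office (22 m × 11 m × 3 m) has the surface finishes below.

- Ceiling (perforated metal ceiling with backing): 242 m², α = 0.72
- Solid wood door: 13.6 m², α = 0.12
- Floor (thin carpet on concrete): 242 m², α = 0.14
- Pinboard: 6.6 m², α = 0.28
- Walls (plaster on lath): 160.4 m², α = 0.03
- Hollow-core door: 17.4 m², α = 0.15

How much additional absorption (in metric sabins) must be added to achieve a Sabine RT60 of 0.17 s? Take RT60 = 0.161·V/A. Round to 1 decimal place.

468.5 sabins

Summing Sᵢαᵢ: 174.240 + 1.632 + 33.880 + 1.848 + 4.812 + 2.610 → A₁ = 219.022 sabins.
V = 726 m³. Required absorption A₂ = 0.161 × 726 / 0.17 = 687.565 sabins.
Shortfall: 687.565 − 219.022 = 468.5 sabins.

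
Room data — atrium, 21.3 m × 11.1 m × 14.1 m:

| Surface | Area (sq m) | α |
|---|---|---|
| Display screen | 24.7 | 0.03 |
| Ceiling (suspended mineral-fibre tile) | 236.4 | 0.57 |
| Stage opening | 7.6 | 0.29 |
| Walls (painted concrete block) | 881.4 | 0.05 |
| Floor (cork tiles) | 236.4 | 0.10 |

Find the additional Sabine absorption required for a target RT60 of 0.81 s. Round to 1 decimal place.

Total absorption A₁ = 24.7·0.03 + 236.4·0.57 + 7.6·0.29 + 881.4·0.05 + 236.4·0.10
  = 0.741 + 134.748 + 2.204 + 44.070 + 23.640 = 205.403 sq m sabins.
V = 3333.663 m³. Required absorption A₂ = 0.161 × 3333.663 / 0.81 = 662.617 sabins.
Additional absorption ΔA = 662.617 − 205.403 = 457.2 sabins.

457.2 sabins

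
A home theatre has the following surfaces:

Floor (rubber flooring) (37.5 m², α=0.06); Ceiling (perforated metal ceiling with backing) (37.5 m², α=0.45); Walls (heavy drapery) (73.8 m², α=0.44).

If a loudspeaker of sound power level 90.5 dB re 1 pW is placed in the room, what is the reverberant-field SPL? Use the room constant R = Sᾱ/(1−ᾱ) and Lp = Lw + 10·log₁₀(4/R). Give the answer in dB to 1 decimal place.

Σ(Sᵢαᵢ) = 37.5·0.06 + 37.5·0.45 + 73.8·0.44 = 51.597; total area S = 148.8 m².
ᾱ = 0.3468, so room constant R = A/(1−ᾱ) = 78.991 m².
Lp = 90.5 + 10·log₁₀(4/78.991) = 90.5 + (-12.96) = 77.5 dB.

77.5 dB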